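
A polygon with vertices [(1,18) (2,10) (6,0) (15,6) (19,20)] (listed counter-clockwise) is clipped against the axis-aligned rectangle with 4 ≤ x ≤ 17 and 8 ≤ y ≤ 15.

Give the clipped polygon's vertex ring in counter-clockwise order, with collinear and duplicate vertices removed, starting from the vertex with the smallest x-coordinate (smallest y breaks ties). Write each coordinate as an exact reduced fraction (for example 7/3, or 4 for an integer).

1. After x ≥ 4: [(4,55/3) (4,5) (6,0) (15,6) (19,20)]
2. After x ≤ 17: [(17,178/9) (4,55/3) (4,5) (6,0) (15,6) (17,13)]
3. After y ≥ 8: [(17,178/9) (4,55/3) (4,8) (109/7,8) (17,13)]
4. After y ≤ 15: [(17,15) (4,15) (4,8) (109/7,8) (17,13)]
5. Canonical ring: [(4,8) (109/7,8) (17,13) (17,15) (4,15)]

Clipped polygon: [(4,8) (109/7,8) (17,13) (17,15) (4,15)]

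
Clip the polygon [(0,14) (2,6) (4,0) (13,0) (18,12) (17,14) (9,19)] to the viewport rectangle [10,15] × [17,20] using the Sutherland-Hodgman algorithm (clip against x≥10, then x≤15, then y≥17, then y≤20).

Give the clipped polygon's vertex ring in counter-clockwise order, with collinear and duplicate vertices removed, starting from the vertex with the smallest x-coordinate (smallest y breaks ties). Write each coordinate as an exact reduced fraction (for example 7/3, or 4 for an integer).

1. After x ≥ 10: [(10,0) (13,0) (18,12) (17,14) (10,147/8)]
2. After x ≤ 15: [(10,0) (13,0) (15,24/5) (15,61/4) (10,147/8)]
3. After y ≥ 17: [(10,17) (61/5,17) (10,147/8)]
4. After y ≤ 20: [(10,17) (61/5,17) (10,147/8)]
5. Canonical ring: [(10,17) (61/5,17) (10,147/8)]

Clipped polygon: [(10,17) (61/5,17) (10,147/8)]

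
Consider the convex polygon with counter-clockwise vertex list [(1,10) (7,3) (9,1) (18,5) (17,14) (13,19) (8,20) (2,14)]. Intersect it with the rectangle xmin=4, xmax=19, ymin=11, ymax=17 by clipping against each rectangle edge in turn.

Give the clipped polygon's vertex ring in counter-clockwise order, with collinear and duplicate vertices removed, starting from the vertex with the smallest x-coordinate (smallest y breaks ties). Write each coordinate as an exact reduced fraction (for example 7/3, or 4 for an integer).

1. After x ≥ 4: [(4,13/2) (7,3) (9,1) (18,5) (17,14) (13,19) (8,20) (4,16)]
2. After x ≤ 19: [(4,13/2) (7,3) (9,1) (18,5) (17,14) (13,19) (8,20) (4,16)]
3. After y ≥ 11: [(4,11) (52/3,11) (17,14) (13,19) (8,20) (4,16)]
4. After y ≤ 17: [(4,11) (52/3,11) (17,14) (73/5,17) (5,17) (4,16)]
5. Canonical ring: [(4,11) (52/3,11) (17,14) (73/5,17) (5,17) (4,16)]

Clipped polygon: [(4,11) (52/3,11) (17,14) (73/5,17) (5,17) (4,16)]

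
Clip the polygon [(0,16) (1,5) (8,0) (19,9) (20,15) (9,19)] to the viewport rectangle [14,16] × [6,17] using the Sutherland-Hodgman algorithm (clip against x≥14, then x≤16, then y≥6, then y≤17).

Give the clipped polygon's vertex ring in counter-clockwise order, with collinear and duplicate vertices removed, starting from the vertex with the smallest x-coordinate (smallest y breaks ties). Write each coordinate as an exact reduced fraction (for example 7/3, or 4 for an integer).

Clipped polygon: [(14,6) (46/3,6) (16,72/11) (16,181/11) (29/2,17) (14,17)]

1. After x ≥ 14: [(14,54/11) (19,9) (20,15) (14,189/11)]
2. After x ≤ 16: [(14,54/11) (16,72/11) (16,181/11) (14,189/11)]
3. After y ≥ 6: [(14,6) (46/3,6) (16,72/11) (16,181/11) (14,189/11)]
4. After y ≤ 17: [(14,17) (14,6) (46/3,6) (16,72/11) (16,181/11) (29/2,17)]
5. Canonical ring: [(14,6) (46/3,6) (16,72/11) (16,181/11) (29/2,17) (14,17)]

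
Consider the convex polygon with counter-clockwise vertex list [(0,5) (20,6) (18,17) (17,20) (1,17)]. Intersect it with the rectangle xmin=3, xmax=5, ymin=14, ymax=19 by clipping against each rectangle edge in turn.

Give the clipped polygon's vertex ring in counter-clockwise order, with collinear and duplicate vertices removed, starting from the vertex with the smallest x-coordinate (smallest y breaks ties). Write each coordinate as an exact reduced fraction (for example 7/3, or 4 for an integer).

1. After x ≥ 3: [(3,103/20) (20,6) (18,17) (17,20) (3,139/8)]
2. After x ≤ 5: [(3,103/20) (5,21/4) (5,71/4) (3,139/8)]
3. After y ≥ 14: [(3,14) (5,14) (5,71/4) (3,139/8)]
4. After y ≤ 19: [(3,14) (5,14) (5,71/4) (3,139/8)]
5. Canonical ring: [(3,14) (5,14) (5,71/4) (3,139/8)]

Clipped polygon: [(3,14) (5,14) (5,71/4) (3,139/8)]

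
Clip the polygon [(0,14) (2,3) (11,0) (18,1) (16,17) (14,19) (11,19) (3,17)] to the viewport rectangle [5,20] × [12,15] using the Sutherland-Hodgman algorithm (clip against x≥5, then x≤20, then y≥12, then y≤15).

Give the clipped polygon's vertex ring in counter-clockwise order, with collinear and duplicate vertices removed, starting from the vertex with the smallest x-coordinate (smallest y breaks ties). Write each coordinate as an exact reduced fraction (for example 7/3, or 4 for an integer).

Clipped polygon: [(5,12) (133/8,12) (65/4,15) (5,15)]

1. After x ≥ 5: [(5,2) (11,0) (18,1) (16,17) (14,19) (11,19) (5,35/2)]
2. After x ≤ 20: [(5,2) (11,0) (18,1) (16,17) (14,19) (11,19) (5,35/2)]
3. After y ≥ 12: [(5,12) (133/8,12) (16,17) (14,19) (11,19) (5,35/2)]
4. After y ≤ 15: [(5,15) (5,12) (133/8,12) (65/4,15)]
5. Canonical ring: [(5,12) (133/8,12) (65/4,15) (5,15)]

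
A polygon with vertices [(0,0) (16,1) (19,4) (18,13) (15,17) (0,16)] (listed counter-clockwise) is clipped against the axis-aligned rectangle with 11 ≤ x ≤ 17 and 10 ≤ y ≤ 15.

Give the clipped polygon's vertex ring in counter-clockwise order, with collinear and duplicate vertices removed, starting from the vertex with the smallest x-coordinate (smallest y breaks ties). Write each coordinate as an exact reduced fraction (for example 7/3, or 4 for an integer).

1. After x ≥ 11: [(11,11/16) (16,1) (19,4) (18,13) (15,17) (11,251/15)]
2. After x ≤ 17: [(11,11/16) (16,1) (17,2) (17,43/3) (15,17) (11,251/15)]
3. After y ≥ 10: [(11,10) (17,10) (17,43/3) (15,17) (11,251/15)]
4. After y ≤ 15: [(11,15) (11,10) (17,10) (17,43/3) (33/2,15)]
5. Canonical ring: [(11,10) (17,10) (17,43/3) (33/2,15) (11,15)]

Clipped polygon: [(11,10) (17,10) (17,43/3) (33/2,15) (11,15)]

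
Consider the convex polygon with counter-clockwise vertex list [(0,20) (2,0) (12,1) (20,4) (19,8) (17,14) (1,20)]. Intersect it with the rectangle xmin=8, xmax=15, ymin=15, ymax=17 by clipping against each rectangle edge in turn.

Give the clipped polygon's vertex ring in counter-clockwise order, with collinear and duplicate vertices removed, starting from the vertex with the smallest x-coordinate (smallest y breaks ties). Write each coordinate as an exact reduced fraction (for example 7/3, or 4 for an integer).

Clipped polygon: [(8,15) (43/3,15) (9,17) (8,17)]

1. After x ≥ 8: [(8,3/5) (12,1) (20,4) (19,8) (17,14) (8,139/8)]
2. After x ≤ 15: [(8,3/5) (12,1) (15,17/8) (15,59/4) (8,139/8)]
3. After y ≥ 15: [(8,15) (43/3,15) (8,139/8)]
4. After y ≤ 17: [(8,17) (8,15) (43/3,15) (9,17)]
5. Canonical ring: [(8,15) (43/3,15) (9,17) (8,17)]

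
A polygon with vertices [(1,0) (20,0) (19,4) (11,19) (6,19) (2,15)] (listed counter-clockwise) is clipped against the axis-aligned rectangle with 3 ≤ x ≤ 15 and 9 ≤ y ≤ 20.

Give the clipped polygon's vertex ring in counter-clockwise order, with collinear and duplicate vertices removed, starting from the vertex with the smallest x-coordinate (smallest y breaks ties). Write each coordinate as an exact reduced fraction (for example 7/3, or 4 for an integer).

1. After x ≥ 3: [(3,0) (20,0) (19,4) (11,19) (6,19) (3,16)]
2. After x ≤ 15: [(3,0) (15,0) (15,23/2) (11,19) (6,19) (3,16)]
3. After y ≥ 9: [(3,9) (15,9) (15,23/2) (11,19) (6,19) (3,16)]
4. After y ≤ 20: [(3,9) (15,9) (15,23/2) (11,19) (6,19) (3,16)]
5. Canonical ring: [(3,9) (15,9) (15,23/2) (11,19) (6,19) (3,16)]

Clipped polygon: [(3,9) (15,9) (15,23/2) (11,19) (6,19) (3,16)]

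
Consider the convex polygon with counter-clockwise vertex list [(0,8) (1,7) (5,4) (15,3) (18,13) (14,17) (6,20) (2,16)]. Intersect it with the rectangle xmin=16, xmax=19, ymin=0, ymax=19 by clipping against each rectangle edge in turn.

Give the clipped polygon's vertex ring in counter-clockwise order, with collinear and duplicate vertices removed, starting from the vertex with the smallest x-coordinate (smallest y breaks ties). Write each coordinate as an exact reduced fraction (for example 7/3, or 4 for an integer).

1. After x ≥ 16: [(16,19/3) (18,13) (16,15)]
2. After x ≤ 19: [(16,19/3) (18,13) (16,15)]
3. After y ≥ 0: [(16,19/3) (18,13) (16,15)]
4. After y ≤ 19: [(16,19/3) (18,13) (16,15)]
5. Canonical ring: [(16,19/3) (18,13) (16,15)]

Clipped polygon: [(16,19/3) (18,13) (16,15)]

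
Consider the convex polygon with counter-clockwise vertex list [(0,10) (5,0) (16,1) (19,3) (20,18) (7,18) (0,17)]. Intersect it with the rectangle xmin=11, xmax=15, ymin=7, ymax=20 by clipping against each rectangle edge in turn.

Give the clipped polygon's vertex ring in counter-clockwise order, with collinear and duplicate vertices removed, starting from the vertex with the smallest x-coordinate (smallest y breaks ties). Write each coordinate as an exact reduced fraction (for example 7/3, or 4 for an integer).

Clipped polygon: [(11,7) (15,7) (15,18) (11,18)]

1. After x ≥ 11: [(11,6/11) (16,1) (19,3) (20,18) (11,18)]
2. After x ≤ 15: [(11,6/11) (15,10/11) (15,18) (11,18)]
3. After y ≥ 7: [(11,7) (15,7) (15,18) (11,18)]
4. After y ≤ 20: [(11,7) (15,7) (15,18) (11,18)]
5. Canonical ring: [(11,7) (15,7) (15,18) (11,18)]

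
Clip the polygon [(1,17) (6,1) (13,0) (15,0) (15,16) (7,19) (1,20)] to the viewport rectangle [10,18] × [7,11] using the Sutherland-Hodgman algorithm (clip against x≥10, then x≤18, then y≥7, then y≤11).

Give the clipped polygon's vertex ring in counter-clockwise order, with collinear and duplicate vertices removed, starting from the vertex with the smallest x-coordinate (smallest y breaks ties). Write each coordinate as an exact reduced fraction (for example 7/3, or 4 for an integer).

1. After x ≥ 10: [(10,3/7) (13,0) (15,0) (15,16) (10,143/8)]
2. After x ≤ 18: [(10,3/7) (13,0) (15,0) (15,16) (10,143/8)]
3. After y ≥ 7: [(10,7) (15,7) (15,16) (10,143/8)]
4. After y ≤ 11: [(10,11) (10,7) (15,7) (15,11)]
5. Canonical ring: [(10,7) (15,7) (15,11) (10,11)]

Clipped polygon: [(10,7) (15,7) (15,11) (10,11)]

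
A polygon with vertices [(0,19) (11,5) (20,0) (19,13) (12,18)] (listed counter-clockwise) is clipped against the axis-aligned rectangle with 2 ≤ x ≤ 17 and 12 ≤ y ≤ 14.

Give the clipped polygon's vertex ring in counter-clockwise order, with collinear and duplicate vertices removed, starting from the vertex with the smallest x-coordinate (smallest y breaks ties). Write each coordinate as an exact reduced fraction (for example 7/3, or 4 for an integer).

Clipped polygon: [(55/14,14) (11/2,12) (17,12) (17,14)]

1. After x ≥ 2: [(2,113/6) (2,181/11) (11,5) (20,0) (19,13) (12,18)]
2. After x ≤ 17: [(2,113/6) (2,181/11) (11,5) (17,5/3) (17,101/7) (12,18)]
3. After y ≥ 12: [(2,113/6) (2,181/11) (11/2,12) (17,12) (17,101/7) (12,18)]
4. After y ≤ 14: [(55/14,14) (11/2,12) (17,12) (17,14)]
5. Canonical ring: [(55/14,14) (11/2,12) (17,12) (17,14)]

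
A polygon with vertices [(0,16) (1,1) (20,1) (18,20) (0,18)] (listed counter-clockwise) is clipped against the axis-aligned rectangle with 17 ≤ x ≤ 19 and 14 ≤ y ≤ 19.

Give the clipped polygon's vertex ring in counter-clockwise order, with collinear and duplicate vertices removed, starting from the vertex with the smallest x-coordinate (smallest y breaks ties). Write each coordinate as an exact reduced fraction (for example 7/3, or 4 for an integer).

1. After x ≥ 17: [(17,1) (20,1) (18,20) (17,179/9)]
2. After x ≤ 19: [(17,1) (19,1) (19,21/2) (18,20) (17,179/9)]
3. After y ≥ 14: [(17,14) (354/19,14) (18,20) (17,179/9)]
4. After y ≤ 19: [(17,19) (17,14) (354/19,14) (344/19,19)]
5. Canonical ring: [(17,14) (354/19,14) (344/19,19) (17,19)]

Clipped polygon: [(17,14) (354/19,14) (344/19,19) (17,19)]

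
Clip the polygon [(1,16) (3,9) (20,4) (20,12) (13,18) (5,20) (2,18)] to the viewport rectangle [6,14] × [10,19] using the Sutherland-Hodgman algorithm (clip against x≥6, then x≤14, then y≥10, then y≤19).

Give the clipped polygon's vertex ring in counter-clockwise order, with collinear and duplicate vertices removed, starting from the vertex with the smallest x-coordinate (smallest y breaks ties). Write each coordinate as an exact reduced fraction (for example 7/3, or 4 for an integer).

Clipped polygon: [(6,10) (14,10) (14,120/7) (13,18) (9,19) (6,19)]

1. After x ≥ 6: [(6,138/17) (20,4) (20,12) (13,18) (6,79/4)]
2. After x ≤ 14: [(6,138/17) (14,98/17) (14,120/7) (13,18) (6,79/4)]
3. After y ≥ 10: [(6,10) (14,10) (14,120/7) (13,18) (6,79/4)]
4. After y ≤ 19: [(6,19) (6,10) (14,10) (14,120/7) (13,18) (9,19)]
5. Canonical ring: [(6,10) (14,10) (14,120/7) (13,18) (9,19) (6,19)]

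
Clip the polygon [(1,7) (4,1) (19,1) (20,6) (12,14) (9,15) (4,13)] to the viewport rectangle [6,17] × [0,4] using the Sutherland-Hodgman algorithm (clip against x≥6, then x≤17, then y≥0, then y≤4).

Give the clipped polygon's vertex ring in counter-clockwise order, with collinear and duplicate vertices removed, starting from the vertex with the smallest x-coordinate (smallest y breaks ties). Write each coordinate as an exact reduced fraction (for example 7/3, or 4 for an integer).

Clipped polygon: [(6,1) (17,1) (17,4) (6,4)]

1. After x ≥ 6: [(6,1) (19,1) (20,6) (12,14) (9,15) (6,69/5)]
2. After x ≤ 17: [(6,1) (17,1) (17,9) (12,14) (9,15) (6,69/5)]
3. After y ≥ 0: [(6,1) (17,1) (17,9) (12,14) (9,15) (6,69/5)]
4. After y ≤ 4: [(6,4) (6,1) (17,1) (17,4)]
5. Canonical ring: [(6,1) (17,1) (17,4) (6,4)]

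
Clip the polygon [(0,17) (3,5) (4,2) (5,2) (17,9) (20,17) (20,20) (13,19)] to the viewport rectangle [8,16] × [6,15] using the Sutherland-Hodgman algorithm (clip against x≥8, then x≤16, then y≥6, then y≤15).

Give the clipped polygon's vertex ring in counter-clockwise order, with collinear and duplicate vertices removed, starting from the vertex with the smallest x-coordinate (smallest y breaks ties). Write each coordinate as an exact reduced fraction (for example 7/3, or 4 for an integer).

Clipped polygon: [(8,6) (83/7,6) (16,101/12) (16,15) (8,15)]

1. After x ≥ 8: [(8,237/13) (8,15/4) (17,9) (20,17) (20,20) (13,19)]
2. After x ≤ 16: [(8,237/13) (8,15/4) (16,101/12) (16,136/7) (13,19)]
3. After y ≥ 6: [(8,237/13) (8,6) (83/7,6) (16,101/12) (16,136/7) (13,19)]
4. After y ≤ 15: [(8,15) (8,6) (83/7,6) (16,101/12) (16,15)]
5. Canonical ring: [(8,6) (83/7,6) (16,101/12) (16,15) (8,15)]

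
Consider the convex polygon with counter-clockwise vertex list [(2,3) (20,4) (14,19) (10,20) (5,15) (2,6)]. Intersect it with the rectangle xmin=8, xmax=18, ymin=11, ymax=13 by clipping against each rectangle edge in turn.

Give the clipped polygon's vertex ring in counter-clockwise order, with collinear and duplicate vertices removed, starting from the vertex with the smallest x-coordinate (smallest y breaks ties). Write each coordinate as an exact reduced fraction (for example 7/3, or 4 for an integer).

Clipped polygon: [(8,11) (86/5,11) (82/5,13) (8,13)]

1. After x ≥ 8: [(8,10/3) (20,4) (14,19) (10,20) (8,18)]
2. After x ≤ 18: [(8,10/3) (18,35/9) (18,9) (14,19) (10,20) (8,18)]
3. After y ≥ 11: [(8,11) (86/5,11) (14,19) (10,20) (8,18)]
4. After y ≤ 13: [(8,13) (8,11) (86/5,11) (82/5,13)]
5. Canonical ring: [(8,11) (86/5,11) (82/5,13) (8,13)]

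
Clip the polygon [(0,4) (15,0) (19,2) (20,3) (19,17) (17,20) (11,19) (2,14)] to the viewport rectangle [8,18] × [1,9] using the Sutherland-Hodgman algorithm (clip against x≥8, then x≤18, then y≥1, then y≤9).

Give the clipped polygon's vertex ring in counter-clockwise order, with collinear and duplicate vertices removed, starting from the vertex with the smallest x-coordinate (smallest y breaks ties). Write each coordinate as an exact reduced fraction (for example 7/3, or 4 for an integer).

1. After x ≥ 8: [(8,28/15) (15,0) (19,2) (20,3) (19,17) (17,20) (11,19) (8,52/3)]
2. After x ≤ 18: [(8,28/15) (15,0) (18,3/2) (18,37/2) (17,20) (11,19) (8,52/3)]
3. After y ≥ 1: [(8,28/15) (45/4,1) (17,1) (18,3/2) (18,37/2) (17,20) (11,19) (8,52/3)]
4. After y ≤ 9: [(8,9) (8,28/15) (45/4,1) (17,1) (18,3/2) (18,9)]
5. Canonical ring: [(8,28/15) (45/4,1) (17,1) (18,3/2) (18,9) (8,9)]

Clipped polygon: [(8,28/15) (45/4,1) (17,1) (18,3/2) (18,9) (8,9)]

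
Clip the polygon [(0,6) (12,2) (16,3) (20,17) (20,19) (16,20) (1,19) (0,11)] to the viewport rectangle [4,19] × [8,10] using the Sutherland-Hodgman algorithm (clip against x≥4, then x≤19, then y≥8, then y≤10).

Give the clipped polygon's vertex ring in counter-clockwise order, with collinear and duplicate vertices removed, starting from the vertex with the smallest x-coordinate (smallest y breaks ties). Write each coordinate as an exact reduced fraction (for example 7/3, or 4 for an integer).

Clipped polygon: [(4,8) (122/7,8) (18,10) (4,10)]

1. After x ≥ 4: [(4,14/3) (12,2) (16,3) (20,17) (20,19) (16,20) (4,96/5)]
2. After x ≤ 19: [(4,14/3) (12,2) (16,3) (19,27/2) (19,77/4) (16,20) (4,96/5)]
3. After y ≥ 8: [(4,8) (122/7,8) (19,27/2) (19,77/4) (16,20) (4,96/5)]
4. After y ≤ 10: [(4,10) (4,8) (122/7,8) (18,10)]
5. Canonical ring: [(4,8) (122/7,8) (18,10) (4,10)]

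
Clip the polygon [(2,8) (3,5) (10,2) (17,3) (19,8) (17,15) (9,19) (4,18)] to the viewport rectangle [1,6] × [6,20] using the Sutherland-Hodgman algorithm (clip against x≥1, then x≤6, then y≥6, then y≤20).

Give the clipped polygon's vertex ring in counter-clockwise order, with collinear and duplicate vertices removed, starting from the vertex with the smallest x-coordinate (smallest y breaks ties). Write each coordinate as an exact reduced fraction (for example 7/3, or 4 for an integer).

Clipped polygon: [(2,8) (8/3,6) (6,6) (6,92/5) (4,18)]

1. After x ≥ 1: [(2,8) (3,5) (10,2) (17,3) (19,8) (17,15) (9,19) (4,18)]
2. After x ≤ 6: [(2,8) (3,5) (6,26/7) (6,92/5) (4,18)]
3. After y ≥ 6: [(2,8) (8/3,6) (6,6) (6,92/5) (4,18)]
4. After y ≤ 20: [(2,8) (8/3,6) (6,6) (6,92/5) (4,18)]
5. Canonical ring: [(2,8) (8/3,6) (6,6) (6,92/5) (4,18)]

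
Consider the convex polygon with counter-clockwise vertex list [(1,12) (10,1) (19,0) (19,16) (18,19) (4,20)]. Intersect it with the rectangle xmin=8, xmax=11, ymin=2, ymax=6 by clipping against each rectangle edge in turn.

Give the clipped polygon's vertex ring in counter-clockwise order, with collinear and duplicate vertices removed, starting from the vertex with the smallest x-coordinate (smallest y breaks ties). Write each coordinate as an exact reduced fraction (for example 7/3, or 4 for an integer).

1. After x ≥ 8: [(8,31/9) (10,1) (19,0) (19,16) (18,19) (8,138/7)]
2. After x ≤ 11: [(8,31/9) (10,1) (11,8/9) (11,39/2) (8,138/7)]
3. After y ≥ 2: [(8,31/9) (101/11,2) (11,2) (11,39/2) (8,138/7)]
4. After y ≤ 6: [(8,6) (8,31/9) (101/11,2) (11,2) (11,6)]
5. Canonical ring: [(8,31/9) (101/11,2) (11,2) (11,6) (8,6)]

Clipped polygon: [(8,31/9) (101/11,2) (11,2) (11,6) (8,6)]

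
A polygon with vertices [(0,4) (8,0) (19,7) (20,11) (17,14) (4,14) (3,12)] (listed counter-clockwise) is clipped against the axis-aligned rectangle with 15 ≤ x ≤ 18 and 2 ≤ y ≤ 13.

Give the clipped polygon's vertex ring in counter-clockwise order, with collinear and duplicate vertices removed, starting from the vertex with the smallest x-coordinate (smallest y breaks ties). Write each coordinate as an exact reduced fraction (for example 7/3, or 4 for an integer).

Clipped polygon: [(15,49/11) (18,70/11) (18,13) (15,13)]

1. After x ≥ 15: [(15,49/11) (19,7) (20,11) (17,14) (15,14)]
2. After x ≤ 18: [(15,49/11) (18,70/11) (18,13) (17,14) (15,14)]
3. After y ≥ 2: [(15,49/11) (18,70/11) (18,13) (17,14) (15,14)]
4. After y ≤ 13: [(15,13) (15,49/11) (18,70/11) (18,13) (18,13)]
5. Canonical ring: [(15,49/11) (18,70/11) (18,13) (15,13)]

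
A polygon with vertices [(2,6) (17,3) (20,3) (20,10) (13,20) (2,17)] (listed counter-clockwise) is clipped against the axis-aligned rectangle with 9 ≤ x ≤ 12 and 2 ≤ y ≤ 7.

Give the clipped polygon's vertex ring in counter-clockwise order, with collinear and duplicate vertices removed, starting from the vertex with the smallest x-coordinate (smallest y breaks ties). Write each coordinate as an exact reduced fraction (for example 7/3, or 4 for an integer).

Clipped polygon: [(9,23/5) (12,4) (12,7) (9,7)]

1. After x ≥ 9: [(9,23/5) (17,3) (20,3) (20,10) (13,20) (9,208/11)]
2. After x ≤ 12: [(9,23/5) (12,4) (12,217/11) (9,208/11)]
3. After y ≥ 2: [(9,23/5) (12,4) (12,217/11) (9,208/11)]
4. After y ≤ 7: [(9,7) (9,23/5) (12,4) (12,7)]
5. Canonical ring: [(9,23/5) (12,4) (12,7) (9,7)]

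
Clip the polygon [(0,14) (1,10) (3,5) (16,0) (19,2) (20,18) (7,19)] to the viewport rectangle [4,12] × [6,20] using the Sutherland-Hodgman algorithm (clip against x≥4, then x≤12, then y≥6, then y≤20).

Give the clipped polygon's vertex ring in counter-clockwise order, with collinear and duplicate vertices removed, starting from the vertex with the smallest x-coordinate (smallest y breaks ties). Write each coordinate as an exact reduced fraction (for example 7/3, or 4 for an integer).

Clipped polygon: [(4,6) (12,6) (12,242/13) (7,19) (4,118/7)]

1. After x ≥ 4: [(4,118/7) (4,60/13) (16,0) (19,2) (20,18) (7,19)]
2. After x ≤ 12: [(4,118/7) (4,60/13) (12,20/13) (12,242/13) (7,19)]
3. After y ≥ 6: [(4,118/7) (4,6) (12,6) (12,242/13) (7,19)]
4. After y ≤ 20: [(4,118/7) (4,6) (12,6) (12,242/13) (7,19)]
5. Canonical ring: [(4,6) (12,6) (12,242/13) (7,19) (4,118/7)]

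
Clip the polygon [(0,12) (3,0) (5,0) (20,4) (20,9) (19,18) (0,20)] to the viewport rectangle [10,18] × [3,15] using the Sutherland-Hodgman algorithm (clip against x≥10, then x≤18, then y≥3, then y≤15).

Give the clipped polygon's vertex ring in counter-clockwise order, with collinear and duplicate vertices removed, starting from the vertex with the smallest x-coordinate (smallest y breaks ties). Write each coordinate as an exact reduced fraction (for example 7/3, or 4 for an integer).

1. After x ≥ 10: [(10,4/3) (20,4) (20,9) (19,18) (10,360/19)]
2. After x ≤ 18: [(10,4/3) (18,52/15) (18,344/19) (10,360/19)]
3. After y ≥ 3: [(10,3) (65/4,3) (18,52/15) (18,344/19) (10,360/19)]
4. After y ≤ 15: [(10,15) (10,3) (65/4,3) (18,52/15) (18,15)]
5. Canonical ring: [(10,3) (65/4,3) (18,52/15) (18,15) (10,15)]

Clipped polygon: [(10,3) (65/4,3) (18,52/15) (18,15) (10,15)]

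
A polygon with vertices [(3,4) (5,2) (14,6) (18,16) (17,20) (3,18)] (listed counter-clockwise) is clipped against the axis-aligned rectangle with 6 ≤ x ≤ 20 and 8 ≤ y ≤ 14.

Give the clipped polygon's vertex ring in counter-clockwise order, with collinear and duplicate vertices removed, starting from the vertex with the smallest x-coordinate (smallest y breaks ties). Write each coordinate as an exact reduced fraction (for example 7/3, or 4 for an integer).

1. After x ≥ 6: [(6,22/9) (14,6) (18,16) (17,20) (6,129/7)]
2. After x ≤ 20: [(6,22/9) (14,6) (18,16) (17,20) (6,129/7)]
3. After y ≥ 8: [(6,8) (74/5,8) (18,16) (17,20) (6,129/7)]
4. After y ≤ 14: [(6,14) (6,8) (74/5,8) (86/5,14)]
5. Canonical ring: [(6,8) (74/5,8) (86/5,14) (6,14)]

Clipped polygon: [(6,8) (74/5,8) (86/5,14) (6,14)]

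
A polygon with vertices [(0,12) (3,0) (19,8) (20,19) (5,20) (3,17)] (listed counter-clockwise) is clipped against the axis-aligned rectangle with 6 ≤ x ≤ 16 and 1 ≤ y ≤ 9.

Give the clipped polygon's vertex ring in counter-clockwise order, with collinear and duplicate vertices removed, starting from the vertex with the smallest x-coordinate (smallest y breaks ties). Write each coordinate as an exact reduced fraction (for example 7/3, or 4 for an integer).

Clipped polygon: [(6,3/2) (16,13/2) (16,9) (6,9)]

1. After x ≥ 6: [(6,3/2) (19,8) (20,19) (6,299/15)]
2. After x ≤ 16: [(6,3/2) (16,13/2) (16,289/15) (6,299/15)]
3. After y ≥ 1: [(6,3/2) (16,13/2) (16,289/15) (6,299/15)]
4. After y ≤ 9: [(6,9) (6,3/2) (16,13/2) (16,9)]
5. Canonical ring: [(6,3/2) (16,13/2) (16,9) (6,9)]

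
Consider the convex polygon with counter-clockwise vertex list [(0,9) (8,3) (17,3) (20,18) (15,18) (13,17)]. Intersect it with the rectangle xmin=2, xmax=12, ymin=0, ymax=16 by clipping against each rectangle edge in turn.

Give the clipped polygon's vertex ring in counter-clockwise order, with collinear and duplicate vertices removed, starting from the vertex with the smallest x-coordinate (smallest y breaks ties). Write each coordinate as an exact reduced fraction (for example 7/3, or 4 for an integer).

1. After x ≥ 2: [(2,133/13) (2,15/2) (8,3) (17,3) (20,18) (15,18) (13,17)]
2. After x ≤ 12: [(12,213/13) (2,133/13) (2,15/2) (8,3) (12,3)]
3. After y ≥ 0: [(12,213/13) (2,133/13) (2,15/2) (8,3) (12,3)]
4. After y ≤ 16: [(12,16) (91/8,16) (2,133/13) (2,15/2) (8,3) (12,3)]
5. Canonical ring: [(2,15/2) (8,3) (12,3) (12,16) (91/8,16) (2,133/13)]

Clipped polygon: [(2,15/2) (8,3) (12,3) (12,16) (91/8,16) (2,133/13)]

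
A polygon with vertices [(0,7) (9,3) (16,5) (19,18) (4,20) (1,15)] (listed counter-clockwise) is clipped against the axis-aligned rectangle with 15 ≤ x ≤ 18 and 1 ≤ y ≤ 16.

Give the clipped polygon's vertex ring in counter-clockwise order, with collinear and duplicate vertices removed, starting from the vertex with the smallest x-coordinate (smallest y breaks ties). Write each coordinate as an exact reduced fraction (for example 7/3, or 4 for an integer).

Clipped polygon: [(15,33/7) (16,5) (18,41/3) (18,16) (15,16)]

1. After x ≥ 15: [(15,33/7) (16,5) (19,18) (15,278/15)]
2. After x ≤ 18: [(15,33/7) (16,5) (18,41/3) (18,272/15) (15,278/15)]
3. After y ≥ 1: [(15,33/7) (16,5) (18,41/3) (18,272/15) (15,278/15)]
4. After y ≤ 16: [(15,16) (15,33/7) (16,5) (18,41/3) (18,16)]
5. Canonical ring: [(15,33/7) (16,5) (18,41/3) (18,16) (15,16)]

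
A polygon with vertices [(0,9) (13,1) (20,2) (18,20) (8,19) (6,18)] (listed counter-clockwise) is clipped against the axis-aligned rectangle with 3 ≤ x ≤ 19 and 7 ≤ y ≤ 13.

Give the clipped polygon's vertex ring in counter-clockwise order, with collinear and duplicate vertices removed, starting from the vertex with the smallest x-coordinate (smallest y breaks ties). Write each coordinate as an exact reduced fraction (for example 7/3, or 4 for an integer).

Clipped polygon: [(3,93/13) (13/4,7) (19,7) (19,11) (169/9,13) (3,13)]

1. After x ≥ 3: [(3,27/2) (3,93/13) (13,1) (20,2) (18,20) (8,19) (6,18)]
2. After x ≤ 19: [(3,27/2) (3,93/13) (13,1) (19,13/7) (19,11) (18,20) (8,19) (6,18)]
3. After y ≥ 7: [(3,27/2) (3,93/13) (13/4,7) (19,7) (19,11) (18,20) (8,19) (6,18)]
4. After y ≤ 13: [(3,13) (3,93/13) (13/4,7) (19,7) (19,11) (169/9,13)]
5. Canonical ring: [(3,93/13) (13/4,7) (19,7) (19,11) (169/9,13) (3,13)]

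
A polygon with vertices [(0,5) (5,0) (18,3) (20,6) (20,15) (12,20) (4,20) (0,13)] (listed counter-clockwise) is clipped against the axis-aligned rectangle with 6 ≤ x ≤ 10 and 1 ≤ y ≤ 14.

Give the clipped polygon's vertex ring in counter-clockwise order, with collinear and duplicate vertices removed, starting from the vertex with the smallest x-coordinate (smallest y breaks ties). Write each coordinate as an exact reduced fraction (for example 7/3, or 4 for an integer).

Clipped polygon: [(6,1) (28/3,1) (10,15/13) (10,14) (6,14)]

1. After x ≥ 6: [(6,3/13) (18,3) (20,6) (20,15) (12,20) (6,20)]
2. After x ≤ 10: [(6,3/13) (10,15/13) (10,20) (6,20)]
3. After y ≥ 1: [(6,1) (28/3,1) (10,15/13) (10,20) (6,20)]
4. After y ≤ 14: [(6,14) (6,1) (28/3,1) (10,15/13) (10,14)]
5. Canonical ring: [(6,1) (28/3,1) (10,15/13) (10,14) (6,14)]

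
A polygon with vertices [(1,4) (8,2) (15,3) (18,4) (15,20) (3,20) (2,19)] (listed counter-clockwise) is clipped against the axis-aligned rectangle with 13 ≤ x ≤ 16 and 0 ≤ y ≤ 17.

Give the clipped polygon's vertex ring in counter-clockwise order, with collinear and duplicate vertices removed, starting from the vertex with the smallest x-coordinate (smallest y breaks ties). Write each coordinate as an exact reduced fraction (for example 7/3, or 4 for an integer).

1. After x ≥ 13: [(13,19/7) (15,3) (18,4) (15,20) (13,20)]
2. After x ≤ 16: [(13,19/7) (15,3) (16,10/3) (16,44/3) (15,20) (13,20)]
3. After y ≥ 0: [(13,19/7) (15,3) (16,10/3) (16,44/3) (15,20) (13,20)]
4. After y ≤ 17: [(13,17) (13,19/7) (15,3) (16,10/3) (16,44/3) (249/16,17)]
5. Canonical ring: [(13,19/7) (15,3) (16,10/3) (16,44/3) (249/16,17) (13,17)]

Clipped polygon: [(13,19/7) (15,3) (16,10/3) (16,44/3) (249/16,17) (13,17)]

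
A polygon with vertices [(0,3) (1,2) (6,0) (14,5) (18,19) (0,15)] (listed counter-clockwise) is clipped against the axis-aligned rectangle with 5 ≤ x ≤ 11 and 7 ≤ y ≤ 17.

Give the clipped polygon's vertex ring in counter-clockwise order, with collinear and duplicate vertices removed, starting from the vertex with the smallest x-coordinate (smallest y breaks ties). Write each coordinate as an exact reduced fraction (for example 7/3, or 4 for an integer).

1. After x ≥ 5: [(5,2/5) (6,0) (14,5) (18,19) (5,145/9)]
2. After x ≤ 11: [(5,2/5) (6,0) (11,25/8) (11,157/9) (5,145/9)]
3. After y ≥ 7: [(5,7) (11,7) (11,157/9) (5,145/9)]
4. After y ≤ 17: [(5,7) (11,7) (11,17) (9,17) (5,145/9)]
5. Canonical ring: [(5,7) (11,7) (11,17) (9,17) (5,145/9)]

Clipped polygon: [(5,7) (11,7) (11,17) (9,17) (5,145/9)]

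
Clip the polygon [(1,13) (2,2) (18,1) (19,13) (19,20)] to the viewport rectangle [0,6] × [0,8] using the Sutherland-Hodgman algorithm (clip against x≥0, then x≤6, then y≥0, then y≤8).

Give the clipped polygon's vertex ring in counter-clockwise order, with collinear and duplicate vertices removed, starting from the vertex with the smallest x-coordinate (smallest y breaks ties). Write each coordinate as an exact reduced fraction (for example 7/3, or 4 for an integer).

1. After x ≥ 0: [(1,13) (2,2) (18,1) (19,13) (19,20)]
2. After x ≤ 6: [(6,269/18) (1,13) (2,2) (6,7/4)]
3. After y ≥ 0: [(6,269/18) (1,13) (2,2) (6,7/4)]
4. After y ≤ 8: [(6,8) (16/11,8) (2,2) (6,7/4)]
5. Canonical ring: [(16/11,8) (2,2) (6,7/4) (6,8)]

Clipped polygon: [(16/11,8) (2,2) (6,7/4) (6,8)]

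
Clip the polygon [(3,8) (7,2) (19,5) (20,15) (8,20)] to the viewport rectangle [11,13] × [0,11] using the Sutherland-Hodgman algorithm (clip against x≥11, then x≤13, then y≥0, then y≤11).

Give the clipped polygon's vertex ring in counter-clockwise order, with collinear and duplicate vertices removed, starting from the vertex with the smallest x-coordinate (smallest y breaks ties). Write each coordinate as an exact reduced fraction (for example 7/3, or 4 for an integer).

1. After x ≥ 11: [(11,3) (19,5) (20,15) (11,75/4)]
2. After x ≤ 13: [(11,3) (13,7/2) (13,215/12) (11,75/4)]
3. After y ≥ 0: [(11,3) (13,7/2) (13,215/12) (11,75/4)]
4. After y ≤ 11: [(11,11) (11,3) (13,7/2) (13,11)]
5. Canonical ring: [(11,3) (13,7/2) (13,11) (11,11)]

Clipped polygon: [(11,3) (13,7/2) (13,11) (11,11)]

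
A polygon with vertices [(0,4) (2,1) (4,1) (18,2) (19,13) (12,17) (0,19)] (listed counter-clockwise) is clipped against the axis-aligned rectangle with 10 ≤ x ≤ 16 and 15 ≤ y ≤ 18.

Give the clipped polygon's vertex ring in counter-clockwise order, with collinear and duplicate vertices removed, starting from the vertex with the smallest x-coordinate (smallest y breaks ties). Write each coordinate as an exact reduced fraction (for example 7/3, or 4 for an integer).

Clipped polygon: [(10,15) (31/2,15) (12,17) (10,52/3)]

1. After x ≥ 10: [(10,10/7) (18,2) (19,13) (12,17) (10,52/3)]
2. After x ≤ 16: [(10,10/7) (16,13/7) (16,103/7) (12,17) (10,52/3)]
3. After y ≥ 15: [(10,15) (31/2,15) (12,17) (10,52/3)]
4. After y ≤ 18: [(10,15) (31/2,15) (12,17) (10,52/3)]
5. Canonical ring: [(10,15) (31/2,15) (12,17) (10,52/3)]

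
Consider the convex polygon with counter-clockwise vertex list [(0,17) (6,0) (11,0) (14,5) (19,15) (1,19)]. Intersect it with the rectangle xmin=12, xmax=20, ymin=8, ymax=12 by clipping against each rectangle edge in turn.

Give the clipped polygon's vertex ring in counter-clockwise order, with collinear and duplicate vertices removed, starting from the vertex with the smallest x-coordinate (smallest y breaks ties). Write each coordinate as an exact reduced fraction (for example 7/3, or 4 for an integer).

Clipped polygon: [(12,8) (31/2,8) (35/2,12) (12,12)]

1. After x ≥ 12: [(12,5/3) (14,5) (19,15) (12,149/9)]
2. After x ≤ 20: [(12,5/3) (14,5) (19,15) (12,149/9)]
3. After y ≥ 8: [(12,8) (31/2,8) (19,15) (12,149/9)]
4. After y ≤ 12: [(12,12) (12,8) (31/2,8) (35/2,12)]
5. Canonical ring: [(12,8) (31/2,8) (35/2,12) (12,12)]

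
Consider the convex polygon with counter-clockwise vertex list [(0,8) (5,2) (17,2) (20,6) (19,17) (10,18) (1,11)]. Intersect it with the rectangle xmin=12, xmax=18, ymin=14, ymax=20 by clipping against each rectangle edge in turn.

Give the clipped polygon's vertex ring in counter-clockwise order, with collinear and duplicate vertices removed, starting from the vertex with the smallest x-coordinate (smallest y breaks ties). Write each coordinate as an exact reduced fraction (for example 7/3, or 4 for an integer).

1. After x ≥ 12: [(12,2) (17,2) (20,6) (19,17) (12,160/9)]
2. After x ≤ 18: [(12,2) (17,2) (18,10/3) (18,154/9) (12,160/9)]
3. After y ≥ 14: [(12,14) (18,14) (18,154/9) (12,160/9)]
4. After y ≤ 20: [(12,14) (18,14) (18,154/9) (12,160/9)]
5. Canonical ring: [(12,14) (18,14) (18,154/9) (12,160/9)]

Clipped polygon: [(12,14) (18,14) (18,154/9) (12,160/9)]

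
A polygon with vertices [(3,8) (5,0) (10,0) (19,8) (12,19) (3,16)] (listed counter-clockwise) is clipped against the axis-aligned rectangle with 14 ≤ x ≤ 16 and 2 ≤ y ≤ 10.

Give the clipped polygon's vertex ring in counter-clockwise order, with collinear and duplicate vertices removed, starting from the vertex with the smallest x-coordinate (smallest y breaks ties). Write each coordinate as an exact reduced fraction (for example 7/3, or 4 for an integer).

1. After x ≥ 14: [(14,32/9) (19,8) (14,111/7)]
2. After x ≤ 16: [(14,32/9) (16,16/3) (16,89/7) (14,111/7)]
3. After y ≥ 2: [(14,32/9) (16,16/3) (16,89/7) (14,111/7)]
4. After y ≤ 10: [(14,10) (14,32/9) (16,16/3) (16,10)]
5. Canonical ring: [(14,32/9) (16,16/3) (16,10) (14,10)]

Clipped polygon: [(14,32/9) (16,16/3) (16,10) (14,10)]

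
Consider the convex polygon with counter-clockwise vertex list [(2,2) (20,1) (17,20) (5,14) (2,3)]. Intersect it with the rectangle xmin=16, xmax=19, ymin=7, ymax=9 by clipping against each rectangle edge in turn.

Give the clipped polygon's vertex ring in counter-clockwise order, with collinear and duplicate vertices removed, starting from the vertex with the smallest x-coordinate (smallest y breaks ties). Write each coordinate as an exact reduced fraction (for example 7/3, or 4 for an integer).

Clipped polygon: [(16,7) (19,7) (19,22/3) (356/19,9) (16,9)]

1. After x ≥ 16: [(16,11/9) (20,1) (17,20) (16,39/2)]
2. After x ≤ 19: [(16,11/9) (19,19/18) (19,22/3) (17,20) (16,39/2)]
3. After y ≥ 7: [(16,7) (19,7) (19,22/3) (17,20) (16,39/2)]
4. After y ≤ 9: [(16,9) (16,7) (19,7) (19,22/3) (356/19,9)]
5. Canonical ring: [(16,7) (19,7) (19,22/3) (356/19,9) (16,9)]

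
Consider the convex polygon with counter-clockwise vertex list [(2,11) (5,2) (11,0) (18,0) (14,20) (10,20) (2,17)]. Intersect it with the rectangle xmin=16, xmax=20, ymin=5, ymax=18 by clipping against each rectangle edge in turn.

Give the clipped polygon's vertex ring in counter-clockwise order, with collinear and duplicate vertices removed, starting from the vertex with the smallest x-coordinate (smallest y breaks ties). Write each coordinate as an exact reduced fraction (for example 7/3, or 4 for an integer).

Clipped polygon: [(16,5) (17,5) (16,10)]

1. After x ≥ 16: [(16,0) (18,0) (16,10)]
2. After x ≤ 20: [(16,0) (18,0) (16,10)]
3. After y ≥ 5: [(16,5) (17,5) (16,10)]
4. After y ≤ 18: [(16,5) (17,5) (16,10)]
5. Canonical ring: [(16,5) (17,5) (16,10)]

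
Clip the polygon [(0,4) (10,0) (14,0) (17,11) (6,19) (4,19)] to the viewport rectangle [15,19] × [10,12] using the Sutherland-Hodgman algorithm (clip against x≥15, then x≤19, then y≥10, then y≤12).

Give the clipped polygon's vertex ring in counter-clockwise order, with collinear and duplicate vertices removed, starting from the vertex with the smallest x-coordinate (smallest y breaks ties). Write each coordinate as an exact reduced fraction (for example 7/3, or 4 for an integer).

Clipped polygon: [(15,10) (184/11,10) (17,11) (125/8,12) (15,12)]

1. After x ≥ 15: [(15,11/3) (17,11) (15,137/11)]
2. After x ≤ 19: [(15,11/3) (17,11) (15,137/11)]
3. After y ≥ 10: [(15,10) (184/11,10) (17,11) (15,137/11)]
4. After y ≤ 12: [(15,12) (15,10) (184/11,10) (17,11) (125/8,12)]
5. Canonical ring: [(15,10) (184/11,10) (17,11) (125/8,12) (15,12)]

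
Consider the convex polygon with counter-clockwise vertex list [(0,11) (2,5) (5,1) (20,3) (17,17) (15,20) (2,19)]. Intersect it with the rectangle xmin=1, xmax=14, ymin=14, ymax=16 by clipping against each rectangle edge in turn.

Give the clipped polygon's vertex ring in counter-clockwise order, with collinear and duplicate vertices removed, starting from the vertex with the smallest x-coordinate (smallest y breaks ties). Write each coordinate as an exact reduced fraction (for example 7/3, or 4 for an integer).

Clipped polygon: [(1,14) (14,14) (14,16) (5/4,16) (1,15)]

1. After x ≥ 1: [(1,15) (1,8) (2,5) (5,1) (20,3) (17,17) (15,20) (2,19)]
2. After x ≤ 14: [(1,15) (1,8) (2,5) (5,1) (14,11/5) (14,259/13) (2,19)]
3. After y ≥ 14: [(1,15) (1,14) (14,14) (14,259/13) (2,19)]
4. After y ≤ 16: [(5/4,16) (1,15) (1,14) (14,14) (14,16)]
5. Canonical ring: [(1,14) (14,14) (14,16) (5/4,16) (1,15)]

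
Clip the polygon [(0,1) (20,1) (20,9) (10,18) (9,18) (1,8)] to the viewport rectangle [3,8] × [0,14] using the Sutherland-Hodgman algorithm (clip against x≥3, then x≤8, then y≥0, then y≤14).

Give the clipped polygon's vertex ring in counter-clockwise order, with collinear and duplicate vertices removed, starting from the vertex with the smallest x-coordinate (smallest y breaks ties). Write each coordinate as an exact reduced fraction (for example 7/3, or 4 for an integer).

Clipped polygon: [(3,1) (8,1) (8,14) (29/5,14) (3,21/2)]

1. After x ≥ 3: [(3,1) (20,1) (20,9) (10,18) (9,18) (3,21/2)]
2. After x ≤ 8: [(3,1) (8,1) (8,67/4) (3,21/2)]
3. After y ≥ 0: [(3,1) (8,1) (8,67/4) (3,21/2)]
4. After y ≤ 14: [(3,1) (8,1) (8,14) (29/5,14) (3,21/2)]
5. Canonical ring: [(3,1) (8,1) (8,14) (29/5,14) (3,21/2)]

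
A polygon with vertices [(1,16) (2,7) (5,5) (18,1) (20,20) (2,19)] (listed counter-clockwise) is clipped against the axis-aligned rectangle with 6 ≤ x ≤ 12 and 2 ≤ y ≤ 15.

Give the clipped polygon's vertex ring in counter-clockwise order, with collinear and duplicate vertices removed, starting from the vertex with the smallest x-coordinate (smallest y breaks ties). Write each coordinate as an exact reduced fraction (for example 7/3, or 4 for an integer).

Clipped polygon: [(6,61/13) (12,37/13) (12,15) (6,15)]

1. After x ≥ 6: [(6,61/13) (18,1) (20,20) (6,173/9)]
2. After x ≤ 12: [(6,61/13) (12,37/13) (12,176/9) (6,173/9)]
3. After y ≥ 2: [(6,61/13) (12,37/13) (12,176/9) (6,173/9)]
4. After y ≤ 15: [(6,15) (6,61/13) (12,37/13) (12,15)]
5. Canonical ring: [(6,61/13) (12,37/13) (12,15) (6,15)]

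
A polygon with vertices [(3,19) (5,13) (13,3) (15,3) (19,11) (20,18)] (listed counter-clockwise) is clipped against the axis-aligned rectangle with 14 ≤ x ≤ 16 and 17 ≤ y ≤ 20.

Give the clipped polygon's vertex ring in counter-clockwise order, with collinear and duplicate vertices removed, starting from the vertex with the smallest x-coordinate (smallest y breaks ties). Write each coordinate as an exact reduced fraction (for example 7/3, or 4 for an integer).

1. After x ≥ 14: [(14,312/17) (14,3) (15,3) (19,11) (20,18)]
2. After x ≤ 16: [(16,310/17) (14,312/17) (14,3) (15,3) (16,5)]
3. After y ≥ 17: [(16,17) (16,310/17) (14,312/17) (14,17)]
4. After y ≤ 20: [(16,17) (16,310/17) (14,312/17) (14,17)]
5. Canonical ring: [(14,17) (16,17) (16,310/17) (14,312/17)]

Clipped polygon: [(14,17) (16,17) (16,310/17) (14,312/17)]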